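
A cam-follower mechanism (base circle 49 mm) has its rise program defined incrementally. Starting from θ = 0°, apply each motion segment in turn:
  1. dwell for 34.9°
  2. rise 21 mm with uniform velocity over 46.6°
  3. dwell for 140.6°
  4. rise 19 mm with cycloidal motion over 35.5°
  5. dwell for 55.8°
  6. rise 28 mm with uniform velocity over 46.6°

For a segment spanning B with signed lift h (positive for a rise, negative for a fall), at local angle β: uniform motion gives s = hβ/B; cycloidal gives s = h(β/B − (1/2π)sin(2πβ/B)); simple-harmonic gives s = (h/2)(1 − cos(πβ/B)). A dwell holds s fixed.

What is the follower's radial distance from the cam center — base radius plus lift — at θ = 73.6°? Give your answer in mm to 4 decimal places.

seg 1 [0°–34.9°] dwell: s stays 0.0000
seg 2 [34.9°–81.5°] uniform, h=21: θ=73.6° here. β=38.7, B=46.6. 21·38.7/46.6 = 17.4399 → s = 17.4399
radial distance = base radius + s = 49 + 17.4399 = 66.4399

66.4399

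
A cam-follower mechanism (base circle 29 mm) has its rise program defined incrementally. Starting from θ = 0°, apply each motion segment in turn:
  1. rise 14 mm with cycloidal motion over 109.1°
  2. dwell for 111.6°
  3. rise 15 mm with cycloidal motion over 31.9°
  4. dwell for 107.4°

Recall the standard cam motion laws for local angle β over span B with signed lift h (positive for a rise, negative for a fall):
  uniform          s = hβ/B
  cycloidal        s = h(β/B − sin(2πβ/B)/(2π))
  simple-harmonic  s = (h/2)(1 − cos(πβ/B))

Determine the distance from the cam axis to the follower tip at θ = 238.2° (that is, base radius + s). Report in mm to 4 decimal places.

seg 1 [0°–109.1°] cycloidal, h=14: full span → s += 14 → s = 14.0000
seg 2 [109.1°–220.7°] dwell: s stays 14.0000
seg 3 [220.7°–252.6°] cycloidal, h=15: θ=238.2° here. β=17.5, B=31.9. 15·(0.5486 − sin(2π·0.5486)/(2π)) = 8.9464 → s = 22.9464
radial distance = base radius + s = 29 + 22.9464 = 51.9464

51.9464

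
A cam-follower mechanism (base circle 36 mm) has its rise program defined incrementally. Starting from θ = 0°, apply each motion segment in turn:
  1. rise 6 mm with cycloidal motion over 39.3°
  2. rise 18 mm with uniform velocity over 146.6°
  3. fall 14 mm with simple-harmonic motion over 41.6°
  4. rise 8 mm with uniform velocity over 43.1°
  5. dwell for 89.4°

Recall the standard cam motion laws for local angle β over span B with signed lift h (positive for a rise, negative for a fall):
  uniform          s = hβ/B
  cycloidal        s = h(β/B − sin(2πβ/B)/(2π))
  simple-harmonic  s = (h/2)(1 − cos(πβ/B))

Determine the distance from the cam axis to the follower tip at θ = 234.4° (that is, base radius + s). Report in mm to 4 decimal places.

seg 1 [0°–39.3°] cycloidal, h=6: full span → s += 6 → s = 6.0000
seg 2 [39.3°–185.9°] uniform, h=18: full span → s += 18 → s = 24.0000
seg 3 [185.9°–227.5°] simple-harmonic, h=-14: full span → s += -14 → s = 10.0000
seg 4 [227.5°–270.6°] uniform, h=8: θ=234.4° here. β=6.9, B=43.1. 8·6.9/43.1 = 1.2807 → s = 11.2807
radial distance = base radius + s = 36 + 11.2807 = 47.2807

47.2807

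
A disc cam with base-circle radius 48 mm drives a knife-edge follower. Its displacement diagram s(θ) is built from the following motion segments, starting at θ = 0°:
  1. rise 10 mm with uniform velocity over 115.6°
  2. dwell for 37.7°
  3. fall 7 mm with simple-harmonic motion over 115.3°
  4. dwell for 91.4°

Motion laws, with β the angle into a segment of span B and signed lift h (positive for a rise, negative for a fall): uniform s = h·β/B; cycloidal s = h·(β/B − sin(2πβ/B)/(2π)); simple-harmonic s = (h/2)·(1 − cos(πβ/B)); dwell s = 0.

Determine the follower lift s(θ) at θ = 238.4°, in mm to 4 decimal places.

seg 1 [0°–115.6°] uniform, h=10: full span → s += 10 → s = 10.0000
seg 2 [115.6°–153.3°] dwell: s stays 10.0000
seg 3 [153.3°–268.6°] simple-harmonic, h=-7: θ=238.4° here. β=85.1, B=115.3. -7/2·(1 − cos(π·0.7381)) = -5.8804 → s = 4.1196

4.1196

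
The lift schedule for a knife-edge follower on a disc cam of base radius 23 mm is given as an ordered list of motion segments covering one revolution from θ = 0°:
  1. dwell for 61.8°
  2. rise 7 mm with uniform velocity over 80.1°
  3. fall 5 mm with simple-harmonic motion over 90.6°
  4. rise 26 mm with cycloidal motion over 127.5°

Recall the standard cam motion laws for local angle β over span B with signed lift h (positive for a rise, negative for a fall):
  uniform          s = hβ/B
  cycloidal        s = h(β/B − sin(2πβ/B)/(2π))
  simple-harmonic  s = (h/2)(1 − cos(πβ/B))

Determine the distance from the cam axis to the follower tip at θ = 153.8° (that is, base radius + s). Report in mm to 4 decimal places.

seg 1 [0°–61.8°] dwell: s stays 0.0000
seg 2 [61.8°–141.9°] uniform, h=7: full span → s += 7 → s = 7.0000
seg 3 [141.9°–232.5°] simple-harmonic, h=-5: θ=153.8° here. β=11.9, B=90.6. -5/2·(1 − cos(π·0.1313)) = -0.2098 → s = 6.7902
radial distance = base radius + s = 23 + 6.7902 = 29.7902

29.7902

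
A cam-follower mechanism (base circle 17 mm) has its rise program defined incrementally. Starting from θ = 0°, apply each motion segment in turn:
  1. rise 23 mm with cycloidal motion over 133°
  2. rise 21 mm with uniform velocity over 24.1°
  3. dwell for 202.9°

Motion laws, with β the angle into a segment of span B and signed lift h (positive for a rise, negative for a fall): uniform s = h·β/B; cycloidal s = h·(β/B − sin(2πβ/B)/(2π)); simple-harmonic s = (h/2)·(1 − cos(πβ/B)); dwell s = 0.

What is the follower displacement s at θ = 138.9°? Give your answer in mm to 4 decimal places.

seg 1 [0°–133°] cycloidal, h=23: full span → s += 23 → s = 23.0000
seg 2 [133°–157.1°] uniform, h=21: θ=138.9° here. β=5.9, B=24.1. 21·5.9/24.1 = 5.1411 → s = 28.1411

28.1411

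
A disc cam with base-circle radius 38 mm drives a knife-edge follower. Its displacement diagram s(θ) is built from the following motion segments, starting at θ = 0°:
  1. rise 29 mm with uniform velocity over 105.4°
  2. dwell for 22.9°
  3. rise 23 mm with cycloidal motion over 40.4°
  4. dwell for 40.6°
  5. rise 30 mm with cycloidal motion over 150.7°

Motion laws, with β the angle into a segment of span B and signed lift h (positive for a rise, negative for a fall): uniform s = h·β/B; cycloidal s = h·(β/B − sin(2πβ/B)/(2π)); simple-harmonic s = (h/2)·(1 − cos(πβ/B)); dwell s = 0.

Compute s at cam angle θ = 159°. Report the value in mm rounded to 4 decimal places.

seg 1 [0°–105.4°] uniform, h=29: full span → s += 29 → s = 29.0000
seg 2 [105.4°–128.3°] dwell: s stays 29.0000
seg 3 [128.3°–168.7°] cycloidal, h=23: θ=159° here. β=30.7, B=40.4. 23·(0.7599 − sin(2π·0.7599)/(2π)) = 21.1312 → s = 50.1312

50.1312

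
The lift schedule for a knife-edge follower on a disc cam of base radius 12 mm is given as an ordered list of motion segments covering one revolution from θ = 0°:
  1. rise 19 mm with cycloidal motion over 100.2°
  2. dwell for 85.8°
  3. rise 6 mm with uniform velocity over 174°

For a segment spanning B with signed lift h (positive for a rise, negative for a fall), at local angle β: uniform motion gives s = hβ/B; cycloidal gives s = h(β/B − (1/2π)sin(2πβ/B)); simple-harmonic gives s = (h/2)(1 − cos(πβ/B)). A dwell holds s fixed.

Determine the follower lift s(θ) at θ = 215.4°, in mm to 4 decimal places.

seg 1 [0°–100.2°] cycloidal, h=19: full span → s += 19 → s = 19.0000
seg 2 [100.2°–186°] dwell: s stays 19.0000
seg 3 [186°–360°] uniform, h=6: θ=215.4° here. β=29.4, B=174. 6·29.4/174 = 1.0138 → s = 20.0138

20.0138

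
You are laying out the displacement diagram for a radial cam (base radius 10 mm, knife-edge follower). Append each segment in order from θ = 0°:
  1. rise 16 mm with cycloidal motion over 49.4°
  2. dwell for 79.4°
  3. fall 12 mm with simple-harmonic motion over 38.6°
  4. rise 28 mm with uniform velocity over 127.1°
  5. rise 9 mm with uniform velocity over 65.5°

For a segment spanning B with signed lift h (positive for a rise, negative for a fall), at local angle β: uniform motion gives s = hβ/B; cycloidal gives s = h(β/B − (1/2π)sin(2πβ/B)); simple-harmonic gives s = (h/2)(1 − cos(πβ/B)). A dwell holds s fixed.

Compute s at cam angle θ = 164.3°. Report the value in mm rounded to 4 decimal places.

seg 1 [0°–49.4°] cycloidal, h=16: full span → s += 16 → s = 16.0000
seg 2 [49.4°–128.8°] dwell: s stays 16.0000
seg 3 [128.8°–167.4°] simple-harmonic, h=-12: θ=164.3° here. β=35.5, B=38.6. -12/2·(1 − cos(π·0.9197)) = -11.8100 → s = 4.1900

4.1900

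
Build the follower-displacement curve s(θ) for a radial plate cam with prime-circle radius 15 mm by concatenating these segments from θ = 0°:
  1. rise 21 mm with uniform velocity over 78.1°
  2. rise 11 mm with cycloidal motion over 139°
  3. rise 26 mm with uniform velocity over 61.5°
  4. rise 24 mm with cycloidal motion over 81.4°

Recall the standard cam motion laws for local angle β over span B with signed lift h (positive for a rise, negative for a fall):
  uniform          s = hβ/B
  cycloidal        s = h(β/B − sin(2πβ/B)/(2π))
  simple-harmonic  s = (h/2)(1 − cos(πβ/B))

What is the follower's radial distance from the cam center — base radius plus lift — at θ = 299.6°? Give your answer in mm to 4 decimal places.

seg 1 [0°–78.1°] uniform, h=21: full span → s += 21 → s = 21.0000
seg 2 [78.1°–217.1°] cycloidal, h=11: full span → s += 11 → s = 32.0000
seg 3 [217.1°–278.6°] uniform, h=26: full span → s += 26 → s = 58.0000
seg 4 [278.6°–360°] cycloidal, h=24: θ=299.6° here. β=21, B=81.4. 24·(0.2580 − sin(2π·0.2580)/(2π)) = 2.3767 → s = 60.3767
radial distance = base radius + s = 15 + 60.3767 = 75.3767

75.3767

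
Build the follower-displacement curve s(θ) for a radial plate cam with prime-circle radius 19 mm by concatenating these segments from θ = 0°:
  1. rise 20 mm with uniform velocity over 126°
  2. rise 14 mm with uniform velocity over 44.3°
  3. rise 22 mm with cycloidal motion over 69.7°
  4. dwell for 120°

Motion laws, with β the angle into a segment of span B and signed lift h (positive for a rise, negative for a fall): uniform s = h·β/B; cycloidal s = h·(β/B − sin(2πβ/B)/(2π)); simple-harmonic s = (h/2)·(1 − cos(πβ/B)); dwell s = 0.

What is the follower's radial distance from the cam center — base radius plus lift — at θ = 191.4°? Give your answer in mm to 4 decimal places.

seg 1 [0°–126°] uniform, h=20: full span → s += 20 → s = 20.0000
seg 2 [126°–170.3°] uniform, h=14: full span → s += 14 → s = 34.0000
seg 3 [170.3°–240°] cycloidal, h=22: θ=191.4° here. β=21.1, B=69.7. 22·(0.3027 − sin(2π·0.3027)/(2π)) = 3.3490 → s = 37.3490
radial distance = base radius + s = 19 + 37.3490 = 56.3490

56.3490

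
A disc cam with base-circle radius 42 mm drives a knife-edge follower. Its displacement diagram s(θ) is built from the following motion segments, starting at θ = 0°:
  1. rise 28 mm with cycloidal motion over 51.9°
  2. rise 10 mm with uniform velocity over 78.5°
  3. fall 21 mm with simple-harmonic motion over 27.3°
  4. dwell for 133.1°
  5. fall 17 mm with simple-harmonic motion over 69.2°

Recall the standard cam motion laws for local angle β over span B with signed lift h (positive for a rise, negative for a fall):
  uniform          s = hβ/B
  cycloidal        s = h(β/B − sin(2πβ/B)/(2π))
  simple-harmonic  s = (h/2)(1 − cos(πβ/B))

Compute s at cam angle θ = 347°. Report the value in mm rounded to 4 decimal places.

seg 1 [0°–51.9°] cycloidal, h=28: full span → s += 28 → s = 28.0000
seg 2 [51.9°–130.4°] uniform, h=10: full span → s += 10 → s = 38.0000
seg 3 [130.4°–157.7°] simple-harmonic, h=-21: full span → s += -21 → s = 17.0000
seg 4 [157.7°–290.8°] dwell: s stays 17.0000
seg 5 [290.8°–360°] simple-harmonic, h=-17: θ=347° here. β=56.2, B=69.2. -17/2·(1 − cos(π·0.8121)) = -15.5621 → s = 1.4379

1.4379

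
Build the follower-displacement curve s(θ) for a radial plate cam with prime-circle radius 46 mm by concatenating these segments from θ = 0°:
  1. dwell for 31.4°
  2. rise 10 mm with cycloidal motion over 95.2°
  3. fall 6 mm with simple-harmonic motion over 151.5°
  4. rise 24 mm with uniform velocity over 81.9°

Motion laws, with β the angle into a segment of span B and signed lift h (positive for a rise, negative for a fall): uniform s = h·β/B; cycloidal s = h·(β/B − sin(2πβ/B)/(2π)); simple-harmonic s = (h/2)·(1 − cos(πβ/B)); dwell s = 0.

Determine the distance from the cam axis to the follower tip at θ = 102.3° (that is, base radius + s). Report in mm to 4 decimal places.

seg 1 [0°–31.4°] dwell: s stays 0.0000
seg 2 [31.4°–126.6°] cycloidal, h=10: θ=102.3° here. β=70.9, B=95.2. 10·(0.7447 − sin(2π·0.7447)/(2π)) = 9.0382 → s = 9.0382
radial distance = base radius + s = 46 + 9.0382 = 55.0382

55.0382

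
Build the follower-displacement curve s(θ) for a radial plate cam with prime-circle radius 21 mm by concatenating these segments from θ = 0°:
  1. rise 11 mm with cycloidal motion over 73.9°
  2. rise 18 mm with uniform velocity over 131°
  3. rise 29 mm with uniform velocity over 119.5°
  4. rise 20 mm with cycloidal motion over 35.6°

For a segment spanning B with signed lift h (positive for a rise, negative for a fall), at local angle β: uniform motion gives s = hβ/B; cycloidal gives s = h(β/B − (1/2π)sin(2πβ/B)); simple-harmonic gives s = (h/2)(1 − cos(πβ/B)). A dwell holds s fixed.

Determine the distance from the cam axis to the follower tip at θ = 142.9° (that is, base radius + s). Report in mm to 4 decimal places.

seg 1 [0°–73.9°] cycloidal, h=11: full span → s += 11 → s = 11.0000
seg 2 [73.9°–204.9°] uniform, h=18: θ=142.9° here. β=69, B=131. 18·69/131 = 9.4809 → s = 20.4809
radial distance = base radius + s = 21 + 20.4809 = 41.4809

41.4809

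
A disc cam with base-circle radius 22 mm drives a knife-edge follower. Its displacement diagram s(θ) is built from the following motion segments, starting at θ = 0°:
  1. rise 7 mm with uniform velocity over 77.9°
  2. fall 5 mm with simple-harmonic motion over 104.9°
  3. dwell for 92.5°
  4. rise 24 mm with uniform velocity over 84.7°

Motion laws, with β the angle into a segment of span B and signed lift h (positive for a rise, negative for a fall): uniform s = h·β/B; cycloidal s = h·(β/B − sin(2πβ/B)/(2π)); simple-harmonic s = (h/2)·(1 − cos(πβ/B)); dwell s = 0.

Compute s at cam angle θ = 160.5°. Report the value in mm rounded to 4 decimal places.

seg 1 [0°–77.9°] uniform, h=7: full span → s += 7 → s = 7.0000
seg 2 [77.9°–182.8°] simple-harmonic, h=-5: θ=160.5° here. β=82.6, B=104.9. -5/2·(1 − cos(π·0.7874)) = -4.4629 → s = 2.5371

2.5371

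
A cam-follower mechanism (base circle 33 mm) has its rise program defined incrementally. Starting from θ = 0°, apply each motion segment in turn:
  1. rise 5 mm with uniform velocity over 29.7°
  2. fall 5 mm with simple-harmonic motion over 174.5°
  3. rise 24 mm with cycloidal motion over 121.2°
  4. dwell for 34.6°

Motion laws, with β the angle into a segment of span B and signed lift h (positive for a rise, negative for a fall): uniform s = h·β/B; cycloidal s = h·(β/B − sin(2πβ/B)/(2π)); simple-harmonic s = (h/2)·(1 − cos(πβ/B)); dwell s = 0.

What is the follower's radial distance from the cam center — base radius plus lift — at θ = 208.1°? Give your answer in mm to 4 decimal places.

seg 1 [0°–29.7°] uniform, h=5: full span → s += 5 → s = 5.0000
seg 2 [29.7°–204.2°] simple-harmonic, h=-5: full span → s += -5 → s = 0.0000
seg 3 [204.2°–325.4°] cycloidal, h=24: θ=208.1° here. β=3.9, B=121.2. 24·(0.0322 − sin(2π·0.0322)/(2π)) = 0.0053 → s = 0.0053
radial distance = base radius + s = 33 + 0.0053 = 33.0053

33.0053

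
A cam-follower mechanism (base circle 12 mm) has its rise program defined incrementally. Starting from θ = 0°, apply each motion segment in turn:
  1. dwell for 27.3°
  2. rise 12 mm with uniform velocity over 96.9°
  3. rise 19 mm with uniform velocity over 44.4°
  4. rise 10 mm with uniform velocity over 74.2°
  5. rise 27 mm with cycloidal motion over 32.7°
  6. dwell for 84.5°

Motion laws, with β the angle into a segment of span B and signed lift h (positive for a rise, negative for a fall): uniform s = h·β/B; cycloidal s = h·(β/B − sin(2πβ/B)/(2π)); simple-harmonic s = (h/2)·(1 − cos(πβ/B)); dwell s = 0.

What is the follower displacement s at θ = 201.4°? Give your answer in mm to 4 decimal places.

seg 1 [0°–27.3°] dwell: s stays 0.0000
seg 2 [27.3°–124.2°] uniform, h=12: full span → s += 12 → s = 12.0000
seg 3 [124.2°–168.6°] uniform, h=19: full span → s += 19 → s = 31.0000
seg 4 [168.6°–242.8°] uniform, h=10: θ=201.4° here. β=32.8, B=74.2. 10·32.8/74.2 = 4.4205 → s = 35.4205

35.4205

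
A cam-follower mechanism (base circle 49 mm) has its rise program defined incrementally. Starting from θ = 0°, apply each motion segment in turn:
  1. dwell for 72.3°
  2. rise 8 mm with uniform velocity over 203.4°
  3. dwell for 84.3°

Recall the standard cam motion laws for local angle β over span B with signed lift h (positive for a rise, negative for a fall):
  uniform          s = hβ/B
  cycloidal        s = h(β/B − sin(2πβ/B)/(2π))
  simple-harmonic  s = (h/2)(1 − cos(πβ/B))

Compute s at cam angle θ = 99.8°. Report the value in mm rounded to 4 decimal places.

seg 1 [0°–72.3°] dwell: s stays 0.0000
seg 2 [72.3°–275.7°] uniform, h=8: θ=99.8° here. β=27.5, B=203.4. 8·27.5/203.4 = 1.0816 → s = 1.0816

1.0816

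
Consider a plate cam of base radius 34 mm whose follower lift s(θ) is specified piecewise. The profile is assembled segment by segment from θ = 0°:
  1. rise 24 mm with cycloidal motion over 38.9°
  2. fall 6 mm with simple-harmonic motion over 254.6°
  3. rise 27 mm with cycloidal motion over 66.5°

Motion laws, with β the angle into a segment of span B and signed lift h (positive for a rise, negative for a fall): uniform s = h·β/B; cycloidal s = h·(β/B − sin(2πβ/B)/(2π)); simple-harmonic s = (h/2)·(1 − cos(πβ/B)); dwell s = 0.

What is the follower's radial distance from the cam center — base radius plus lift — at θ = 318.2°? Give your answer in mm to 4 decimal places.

seg 1 [0°–38.9°] cycloidal, h=24: full span → s += 24 → s = 24.0000
seg 2 [38.9°–293.5°] simple-harmonic, h=-6: full span → s += -6 → s = 18.0000
seg 3 [293.5°–360°] cycloidal, h=27: θ=318.2° here. β=24.7, B=66.5. 27·(0.3714 − sin(2π·0.3714)/(2π)) = 6.9226 → s = 24.9226
radial distance = base radius + s = 34 + 24.9226 = 58.9226

58.9226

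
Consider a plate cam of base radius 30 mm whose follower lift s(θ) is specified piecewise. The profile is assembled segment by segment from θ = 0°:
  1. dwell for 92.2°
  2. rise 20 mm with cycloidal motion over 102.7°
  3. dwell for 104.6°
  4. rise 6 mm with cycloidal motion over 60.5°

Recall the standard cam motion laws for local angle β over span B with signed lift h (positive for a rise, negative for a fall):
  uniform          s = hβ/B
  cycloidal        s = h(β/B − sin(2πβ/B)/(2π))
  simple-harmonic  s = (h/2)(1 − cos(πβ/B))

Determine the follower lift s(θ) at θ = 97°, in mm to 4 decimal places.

seg 1 [0°–92.2°] dwell: s stays 0.0000
seg 2 [92.2°–194.9°] cycloidal, h=20: θ=97° here. β=4.8, B=102.7. 20·(0.0467 − sin(2π·0.0467)/(2π)) = 0.0134 → s = 0.0134

0.0134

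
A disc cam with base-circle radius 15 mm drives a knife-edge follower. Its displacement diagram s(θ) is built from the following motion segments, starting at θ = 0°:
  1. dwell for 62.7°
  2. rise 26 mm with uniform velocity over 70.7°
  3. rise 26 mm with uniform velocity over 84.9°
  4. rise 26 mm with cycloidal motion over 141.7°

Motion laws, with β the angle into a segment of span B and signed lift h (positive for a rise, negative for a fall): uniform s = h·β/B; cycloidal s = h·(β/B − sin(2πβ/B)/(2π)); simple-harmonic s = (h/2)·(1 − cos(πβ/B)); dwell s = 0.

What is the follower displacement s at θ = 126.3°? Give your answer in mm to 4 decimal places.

seg 1 [0°–62.7°] dwell: s stays 0.0000
seg 2 [62.7°–133.4°] uniform, h=26: θ=126.3° here. β=63.6, B=70.7. 26·63.6/70.7 = 23.3890 → s = 23.3890

23.3890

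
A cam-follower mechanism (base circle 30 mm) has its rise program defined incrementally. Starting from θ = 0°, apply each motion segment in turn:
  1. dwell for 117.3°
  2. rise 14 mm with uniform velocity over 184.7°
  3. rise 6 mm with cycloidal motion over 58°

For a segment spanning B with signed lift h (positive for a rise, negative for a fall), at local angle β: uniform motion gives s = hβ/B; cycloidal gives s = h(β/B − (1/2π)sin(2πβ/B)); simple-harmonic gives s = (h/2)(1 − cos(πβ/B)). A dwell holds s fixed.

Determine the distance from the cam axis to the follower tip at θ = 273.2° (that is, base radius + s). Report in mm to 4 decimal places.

seg 1 [0°–117.3°] dwell: s stays 0.0000
seg 2 [117.3°–302°] uniform, h=14: θ=273.2° here. β=155.9, B=184.7. 14·155.9/184.7 = 11.8170 → s = 11.8170
radial distance = base radius + s = 30 + 11.8170 = 41.8170

41.8170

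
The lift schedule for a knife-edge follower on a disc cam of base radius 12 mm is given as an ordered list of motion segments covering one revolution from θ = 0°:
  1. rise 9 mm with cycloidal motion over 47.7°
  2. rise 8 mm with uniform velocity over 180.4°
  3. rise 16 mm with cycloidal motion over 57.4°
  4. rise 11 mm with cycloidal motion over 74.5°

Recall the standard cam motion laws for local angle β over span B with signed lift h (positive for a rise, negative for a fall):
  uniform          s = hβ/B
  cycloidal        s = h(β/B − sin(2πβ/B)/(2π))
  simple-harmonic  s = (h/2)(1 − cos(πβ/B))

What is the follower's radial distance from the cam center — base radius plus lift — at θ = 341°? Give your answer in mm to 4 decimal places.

seg 1 [0°–47.7°] cycloidal, h=9: full span → s += 9 → s = 9.0000
seg 2 [47.7°–228.1°] uniform, h=8: full span → s += 8 → s = 17.0000
seg 3 [228.1°–285.5°] cycloidal, h=16: full span → s += 16 → s = 33.0000
seg 4 [285.5°–360°] cycloidal, h=11: θ=341° here. β=55.5, B=74.5. 11·(0.7450 − sin(2π·0.7450)/(2π)) = 9.9445 → s = 42.9445
radial distance = base radius + s = 12 + 42.9445 = 54.9445

54.9445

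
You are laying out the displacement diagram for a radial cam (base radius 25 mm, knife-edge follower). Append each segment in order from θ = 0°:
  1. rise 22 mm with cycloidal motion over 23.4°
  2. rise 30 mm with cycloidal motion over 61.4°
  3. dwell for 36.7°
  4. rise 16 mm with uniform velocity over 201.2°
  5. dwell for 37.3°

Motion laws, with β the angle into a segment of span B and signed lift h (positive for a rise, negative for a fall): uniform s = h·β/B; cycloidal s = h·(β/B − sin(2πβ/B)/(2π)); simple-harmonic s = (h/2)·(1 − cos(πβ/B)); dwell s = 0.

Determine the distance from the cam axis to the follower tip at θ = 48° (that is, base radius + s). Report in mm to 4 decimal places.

seg 1 [0°–23.4°] cycloidal, h=22: full span → s += 22 → s = 22.0000
seg 2 [23.4°–84.8°] cycloidal, h=30: θ=48° here. β=24.6, B=61.4. 30·(0.4007 − sin(2π·0.4007)/(2π)) = 9.2289 → s = 31.2289
radial distance = base radius + s = 25 + 31.2289 = 56.2289

56.2289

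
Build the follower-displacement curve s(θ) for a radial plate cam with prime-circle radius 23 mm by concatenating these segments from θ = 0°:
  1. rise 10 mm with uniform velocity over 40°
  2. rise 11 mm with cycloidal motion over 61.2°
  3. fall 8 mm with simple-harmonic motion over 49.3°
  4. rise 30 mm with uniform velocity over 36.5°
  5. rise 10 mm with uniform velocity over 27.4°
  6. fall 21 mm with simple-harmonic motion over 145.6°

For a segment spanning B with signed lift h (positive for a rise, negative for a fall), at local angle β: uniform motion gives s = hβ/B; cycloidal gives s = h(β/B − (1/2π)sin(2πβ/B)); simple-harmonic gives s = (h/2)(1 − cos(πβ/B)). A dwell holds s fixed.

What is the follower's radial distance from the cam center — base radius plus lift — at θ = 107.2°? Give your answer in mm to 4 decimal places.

seg 1 [0°–40°] uniform, h=10: full span → s += 10 → s = 10.0000
seg 2 [40°–101.2°] cycloidal, h=11: full span → s += 11 → s = 21.0000
seg 3 [101.2°–150.5°] simple-harmonic, h=-8: θ=107.2° here. β=6, B=49.3. -8/2·(1 − cos(π·0.1217)) = -0.2888 → s = 20.7112
radial distance = base radius + s = 23 + 20.7112 = 43.7112

43.7112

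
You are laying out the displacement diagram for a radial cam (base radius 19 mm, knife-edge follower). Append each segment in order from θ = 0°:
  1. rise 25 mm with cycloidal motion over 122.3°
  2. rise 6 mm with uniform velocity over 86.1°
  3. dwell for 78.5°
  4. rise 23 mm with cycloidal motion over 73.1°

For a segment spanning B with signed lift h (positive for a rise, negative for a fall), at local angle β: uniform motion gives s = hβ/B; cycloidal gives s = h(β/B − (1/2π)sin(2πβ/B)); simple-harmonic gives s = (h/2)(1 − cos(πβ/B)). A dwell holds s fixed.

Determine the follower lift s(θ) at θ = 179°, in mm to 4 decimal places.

seg 1 [0°–122.3°] cycloidal, h=25: full span → s += 25 → s = 25.0000
seg 2 [122.3°–208.4°] uniform, h=6: θ=179° here. β=56.7, B=86.1. 6·56.7/86.1 = 3.9512 → s = 28.9512

28.9512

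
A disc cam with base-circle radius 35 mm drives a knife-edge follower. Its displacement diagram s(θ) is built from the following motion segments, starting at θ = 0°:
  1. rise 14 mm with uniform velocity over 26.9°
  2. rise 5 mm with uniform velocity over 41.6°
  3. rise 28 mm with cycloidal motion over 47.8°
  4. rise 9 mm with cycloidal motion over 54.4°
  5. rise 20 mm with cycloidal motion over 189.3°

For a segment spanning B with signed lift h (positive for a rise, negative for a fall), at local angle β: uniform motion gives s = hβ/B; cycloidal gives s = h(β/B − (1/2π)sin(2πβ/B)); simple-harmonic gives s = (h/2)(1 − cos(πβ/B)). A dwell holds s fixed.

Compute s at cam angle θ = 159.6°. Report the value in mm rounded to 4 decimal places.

seg 1 [0°–26.9°] uniform, h=14: full span → s += 14 → s = 14.0000
seg 2 [26.9°–68.5°] uniform, h=5: full span → s += 5 → s = 19.0000
seg 3 [68.5°–116.3°] cycloidal, h=28: full span → s += 28 → s = 47.0000
seg 4 [116.3°–170.7°] cycloidal, h=9: θ=159.6° here. β=43.3, B=54.4. 9·(0.7960 − sin(2π·0.7960)/(2π)) = 8.5367 → s = 55.5367

55.5367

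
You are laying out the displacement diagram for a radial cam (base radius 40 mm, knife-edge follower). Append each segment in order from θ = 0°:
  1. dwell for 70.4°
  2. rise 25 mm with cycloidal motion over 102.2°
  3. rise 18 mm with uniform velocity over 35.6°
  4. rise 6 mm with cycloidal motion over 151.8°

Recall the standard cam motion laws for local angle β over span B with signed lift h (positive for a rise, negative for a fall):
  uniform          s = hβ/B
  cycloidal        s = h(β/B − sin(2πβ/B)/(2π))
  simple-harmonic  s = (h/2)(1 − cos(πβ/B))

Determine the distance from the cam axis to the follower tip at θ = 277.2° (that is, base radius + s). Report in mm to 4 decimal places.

seg 1 [0°–70.4°] dwell: s stays 0.0000
seg 2 [70.4°–172.6°] cycloidal, h=25: full span → s += 25 → s = 25.0000
seg 3 [172.6°–208.2°] uniform, h=18: full span → s += 18 → s = 43.0000
seg 4 [208.2°–360°] cycloidal, h=6: θ=277.2° here. β=69, B=151.8. 6·(0.4545 − sin(2π·0.4545)/(2π)) = 2.4582 → s = 45.4582
radial distance = base radius + s = 40 + 45.4582 = 85.4582

85.4582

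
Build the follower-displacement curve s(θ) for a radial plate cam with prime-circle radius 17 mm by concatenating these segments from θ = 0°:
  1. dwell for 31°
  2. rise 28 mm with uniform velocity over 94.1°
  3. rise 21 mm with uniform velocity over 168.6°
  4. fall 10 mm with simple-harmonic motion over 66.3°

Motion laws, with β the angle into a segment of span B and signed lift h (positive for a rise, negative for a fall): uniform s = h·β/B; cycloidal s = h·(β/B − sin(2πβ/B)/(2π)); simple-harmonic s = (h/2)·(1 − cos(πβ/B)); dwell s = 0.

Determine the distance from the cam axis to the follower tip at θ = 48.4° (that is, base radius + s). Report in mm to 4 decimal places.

seg 1 [0°–31°] dwell: s stays 0.0000
seg 2 [31°–125.1°] uniform, h=28: θ=48.4° here. β=17.4, B=94.1. 28·17.4/94.1 = 5.1775 → s = 5.1775
radial distance = base radius + s = 17 + 5.1775 = 22.1775

22.1775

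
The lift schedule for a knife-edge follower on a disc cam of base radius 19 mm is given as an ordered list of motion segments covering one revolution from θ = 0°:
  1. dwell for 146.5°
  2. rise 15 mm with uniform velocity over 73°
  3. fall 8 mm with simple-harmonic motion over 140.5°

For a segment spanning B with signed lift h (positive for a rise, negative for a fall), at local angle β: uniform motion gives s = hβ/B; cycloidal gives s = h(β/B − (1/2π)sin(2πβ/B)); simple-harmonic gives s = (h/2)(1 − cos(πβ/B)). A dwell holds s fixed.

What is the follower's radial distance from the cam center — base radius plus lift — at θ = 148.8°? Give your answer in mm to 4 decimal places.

seg 1 [0°–146.5°] dwell: s stays 0.0000
seg 2 [146.5°–219.5°] uniform, h=15: θ=148.8° here. β=2.3, B=73. 15·2.3/73 = 0.4726 → s = 0.4726
radial distance = base radius + s = 19 + 0.4726 = 19.4726

19.4726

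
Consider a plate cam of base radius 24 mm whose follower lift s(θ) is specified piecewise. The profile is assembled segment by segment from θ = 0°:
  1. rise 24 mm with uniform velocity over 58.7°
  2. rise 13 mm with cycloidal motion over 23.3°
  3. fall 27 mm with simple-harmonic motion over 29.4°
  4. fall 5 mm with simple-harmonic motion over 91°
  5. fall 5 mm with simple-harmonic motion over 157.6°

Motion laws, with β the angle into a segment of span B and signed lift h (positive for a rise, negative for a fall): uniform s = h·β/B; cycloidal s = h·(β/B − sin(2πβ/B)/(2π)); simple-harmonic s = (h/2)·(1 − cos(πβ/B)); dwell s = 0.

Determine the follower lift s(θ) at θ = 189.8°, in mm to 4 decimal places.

seg 1 [0°–58.7°] uniform, h=24: full span → s += 24 → s = 24.0000
seg 2 [58.7°–82°] cycloidal, h=13: full span → s += 13 → s = 37.0000
seg 3 [82°–111.4°] simple-harmonic, h=-27: full span → s += -27 → s = 10.0000
seg 4 [111.4°–202.4°] simple-harmonic, h=-5: θ=189.8° here. β=78.4, B=91. -5/2·(1 − cos(π·0.8615)) = -4.7672 → s = 5.2328

5.2328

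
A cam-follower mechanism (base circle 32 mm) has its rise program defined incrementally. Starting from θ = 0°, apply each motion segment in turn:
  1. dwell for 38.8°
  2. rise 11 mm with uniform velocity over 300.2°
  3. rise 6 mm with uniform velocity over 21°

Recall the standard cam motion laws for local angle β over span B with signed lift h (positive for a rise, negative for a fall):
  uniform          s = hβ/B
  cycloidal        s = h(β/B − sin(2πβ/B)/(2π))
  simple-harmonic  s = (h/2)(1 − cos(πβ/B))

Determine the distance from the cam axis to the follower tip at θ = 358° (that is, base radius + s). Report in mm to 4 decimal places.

seg 1 [0°–38.8°] dwell: s stays 0.0000
seg 2 [38.8°–339°] uniform, h=11: full span → s += 11 → s = 11.0000
seg 3 [339°–360°] uniform, h=6: θ=358° here. β=19, B=21. 6·19/21 = 5.4286 → s = 16.4286
radial distance = base radius + s = 32 + 16.4286 = 48.4286

48.4286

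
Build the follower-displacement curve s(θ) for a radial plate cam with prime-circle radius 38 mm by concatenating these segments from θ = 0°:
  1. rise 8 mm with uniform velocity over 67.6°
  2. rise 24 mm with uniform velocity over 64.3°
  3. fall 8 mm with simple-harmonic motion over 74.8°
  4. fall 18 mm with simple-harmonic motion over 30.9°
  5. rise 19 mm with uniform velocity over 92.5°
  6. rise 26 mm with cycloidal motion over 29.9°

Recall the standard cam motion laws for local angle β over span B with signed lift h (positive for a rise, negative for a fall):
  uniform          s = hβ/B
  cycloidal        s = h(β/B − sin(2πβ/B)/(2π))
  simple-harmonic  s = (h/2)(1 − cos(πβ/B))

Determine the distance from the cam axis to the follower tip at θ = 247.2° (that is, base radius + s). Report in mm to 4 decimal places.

seg 1 [0°–67.6°] uniform, h=8: full span → s += 8 → s = 8.0000
seg 2 [67.6°–131.9°] uniform, h=24: full span → s += 24 → s = 32.0000
seg 3 [131.9°–206.7°] simple-harmonic, h=-8: full span → s += -8 → s = 24.0000
seg 4 [206.7°–237.6°] simple-harmonic, h=-18: full span → s += -18 → s = 6.0000
seg 5 [237.6°–330.1°] uniform, h=19: θ=247.2° here. β=9.6, B=92.5. 19·9.6/92.5 = 1.9719 → s = 7.9719
radial distance = base radius + s = 38 + 7.9719 = 45.9719

45.9719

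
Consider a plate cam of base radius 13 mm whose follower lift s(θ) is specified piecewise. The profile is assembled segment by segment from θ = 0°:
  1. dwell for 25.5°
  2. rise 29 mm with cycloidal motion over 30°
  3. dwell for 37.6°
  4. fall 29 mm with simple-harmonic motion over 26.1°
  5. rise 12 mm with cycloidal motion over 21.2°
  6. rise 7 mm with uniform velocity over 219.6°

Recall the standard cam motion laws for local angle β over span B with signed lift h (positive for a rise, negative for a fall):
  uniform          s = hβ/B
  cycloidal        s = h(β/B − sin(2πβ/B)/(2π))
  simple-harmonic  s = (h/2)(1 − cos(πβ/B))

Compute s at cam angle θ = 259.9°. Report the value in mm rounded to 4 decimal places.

seg 1 [0°–25.5°] dwell: s stays 0.0000
seg 2 [25.5°–55.5°] cycloidal, h=29: full span → s += 29 → s = 29.0000
seg 3 [55.5°–93.1°] dwell: s stays 29.0000
seg 4 [93.1°–119.2°] simple-harmonic, h=-29: full span → s += -29 → s = 0.0000
seg 5 [119.2°–140.4°] cycloidal, h=12: full span → s += 12 → s = 12.0000
seg 6 [140.4°–360°] uniform, h=7: θ=259.9° here. β=119.5, B=219.6. 7·119.5/219.6 = 3.8092 → s = 15.8092

15.8092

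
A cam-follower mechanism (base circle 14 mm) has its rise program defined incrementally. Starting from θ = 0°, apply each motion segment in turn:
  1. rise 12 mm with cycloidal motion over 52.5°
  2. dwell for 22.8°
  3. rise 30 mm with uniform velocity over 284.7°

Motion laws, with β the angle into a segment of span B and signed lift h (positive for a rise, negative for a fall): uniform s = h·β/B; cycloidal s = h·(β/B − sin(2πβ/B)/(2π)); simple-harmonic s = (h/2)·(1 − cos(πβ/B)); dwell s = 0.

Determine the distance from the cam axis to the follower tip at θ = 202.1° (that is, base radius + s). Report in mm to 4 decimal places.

seg 1 [0°–52.5°] cycloidal, h=12: full span → s += 12 → s = 12.0000
seg 2 [52.5°–75.3°] dwell: s stays 12.0000
seg 3 [75.3°–360°] uniform, h=30: θ=202.1° here. β=126.8, B=284.7. 30·126.8/284.7 = 13.3614 → s = 25.3614
radial distance = base radius + s = 14 + 25.3614 = 39.3614

39.3614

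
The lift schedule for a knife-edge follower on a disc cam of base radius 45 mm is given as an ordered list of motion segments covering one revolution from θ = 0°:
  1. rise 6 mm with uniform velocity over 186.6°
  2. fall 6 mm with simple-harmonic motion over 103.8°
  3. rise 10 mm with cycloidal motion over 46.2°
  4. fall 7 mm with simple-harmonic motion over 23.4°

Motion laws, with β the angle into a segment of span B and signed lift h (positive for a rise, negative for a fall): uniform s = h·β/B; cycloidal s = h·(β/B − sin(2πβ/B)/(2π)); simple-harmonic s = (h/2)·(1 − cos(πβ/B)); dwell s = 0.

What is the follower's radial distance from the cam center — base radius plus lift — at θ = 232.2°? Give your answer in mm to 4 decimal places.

seg 1 [0°–186.6°] uniform, h=6: full span → s += 6 → s = 6.0000
seg 2 [186.6°–290.4°] simple-harmonic, h=-6: θ=232.2° here. β=45.6, B=103.8. -6/2·(1 − cos(π·0.4393)) = -2.4314 → s = 3.5686
radial distance = base radius + s = 45 + 3.5686 = 48.5686

48.5686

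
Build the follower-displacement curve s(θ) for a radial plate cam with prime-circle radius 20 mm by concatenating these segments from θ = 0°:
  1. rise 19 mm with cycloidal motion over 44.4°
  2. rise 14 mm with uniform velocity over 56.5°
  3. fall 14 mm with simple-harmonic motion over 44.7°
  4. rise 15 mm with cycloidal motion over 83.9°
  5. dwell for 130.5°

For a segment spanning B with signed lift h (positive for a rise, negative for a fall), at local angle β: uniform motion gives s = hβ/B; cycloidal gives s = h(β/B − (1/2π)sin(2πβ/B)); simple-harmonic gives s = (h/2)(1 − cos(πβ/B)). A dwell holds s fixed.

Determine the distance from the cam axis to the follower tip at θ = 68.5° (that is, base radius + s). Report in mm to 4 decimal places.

seg 1 [0°–44.4°] cycloidal, h=19: full span → s += 19 → s = 19.0000
seg 2 [44.4°–100.9°] uniform, h=14: θ=68.5° here. β=24.1, B=56.5. 14·24.1/56.5 = 5.9717 → s = 24.9717
radial distance = base radius + s = 20 + 24.9717 = 44.9717

44.9717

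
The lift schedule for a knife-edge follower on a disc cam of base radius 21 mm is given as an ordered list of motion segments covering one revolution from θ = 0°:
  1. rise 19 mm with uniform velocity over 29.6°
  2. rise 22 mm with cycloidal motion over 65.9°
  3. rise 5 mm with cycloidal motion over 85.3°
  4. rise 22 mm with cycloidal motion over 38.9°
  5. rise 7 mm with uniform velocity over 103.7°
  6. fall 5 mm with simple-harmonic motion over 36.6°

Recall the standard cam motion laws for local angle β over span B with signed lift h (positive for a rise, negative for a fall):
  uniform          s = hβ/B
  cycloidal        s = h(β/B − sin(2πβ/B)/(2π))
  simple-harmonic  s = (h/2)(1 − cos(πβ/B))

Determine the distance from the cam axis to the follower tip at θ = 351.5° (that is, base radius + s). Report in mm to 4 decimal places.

seg 1 [0°–29.6°] uniform, h=19: full span → s += 19 → s = 19.0000
seg 2 [29.6°–95.5°] cycloidal, h=22: full span → s += 22 → s = 41.0000
seg 3 [95.5°–180.8°] cycloidal, h=5: full span → s += 5 → s = 46.0000
seg 4 [180.8°–219.7°] cycloidal, h=22: full span → s += 22 → s = 68.0000
seg 5 [219.7°–323.4°] uniform, h=7: full span → s += 7 → s = 75.0000
seg 6 [323.4°–360°] simple-harmonic, h=-5: θ=351.5° here. β=28.1, B=36.6. -5/2·(1 − cos(π·0.7678)) = -4.3636 → s = 70.6364
radial distance = base radius + s = 21 + 70.6364 = 91.6364

91.6364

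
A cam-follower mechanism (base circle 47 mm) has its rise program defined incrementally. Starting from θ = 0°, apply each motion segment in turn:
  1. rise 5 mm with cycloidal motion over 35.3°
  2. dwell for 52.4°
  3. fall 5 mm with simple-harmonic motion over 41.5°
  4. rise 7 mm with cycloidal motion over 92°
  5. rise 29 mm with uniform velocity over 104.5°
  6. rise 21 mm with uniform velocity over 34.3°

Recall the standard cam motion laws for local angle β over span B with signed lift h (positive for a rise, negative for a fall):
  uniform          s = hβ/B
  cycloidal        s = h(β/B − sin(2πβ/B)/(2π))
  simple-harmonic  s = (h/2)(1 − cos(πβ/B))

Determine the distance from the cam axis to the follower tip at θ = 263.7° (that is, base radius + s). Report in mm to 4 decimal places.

seg 1 [0°–35.3°] cycloidal, h=5: full span → s += 5 → s = 5.0000
seg 2 [35.3°–87.7°] dwell: s stays 5.0000
seg 3 [87.7°–129.2°] simple-harmonic, h=-5: full span → s += -5 → s = 0.0000
seg 4 [129.2°–221.2°] cycloidal, h=7: full span → s += 7 → s = 7.0000
seg 5 [221.2°–325.7°] uniform, h=29: θ=263.7° here. β=42.5, B=104.5. 29·42.5/104.5 = 11.7943 → s = 18.7943
radial distance = base radius + s = 47 + 18.7943 = 65.7943

65.7943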